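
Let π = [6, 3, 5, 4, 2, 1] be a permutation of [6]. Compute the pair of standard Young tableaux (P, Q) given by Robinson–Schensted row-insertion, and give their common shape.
P = [1, 4] / [2] / [3] / [5] / [6];  Q = [1, 3] / [2] / [4] / [5] / [6];  common shape = (2, 1, 1, 1, 1)

Row-insert the values π_1, π_2, … into P one at a time, bumping the leftmost entry strictly greater than the inserted value down to the next row. The recording tableau Q records, in position (i, j), the step at which that cell was added to P.
  Insert 6 (step 1): P = [6];  Q = [1]
  Insert 3 (step 2): P = [3] / [6];  Q = [1] / [2]
  Insert 5 (step 3): P = [3, 5] / [6];  Q = [1, 3] / [2]
  Insert 4 (step 4): P = [3, 4] / [5] / [6];  Q = [1, 3] / [2] / [4]
  Insert 2 (step 5): P = [2, 4] / [3] / [5] / [6];  Q = [1, 3] / [2] / [4] / [5]
  Insert 1 (step 6): P = [1, 4] / [2] / [3] / [5] / [6];  Q = [1, 3] / [2] / [4] / [5] / [6]
Final shape: (2, 1, 1, 1, 1).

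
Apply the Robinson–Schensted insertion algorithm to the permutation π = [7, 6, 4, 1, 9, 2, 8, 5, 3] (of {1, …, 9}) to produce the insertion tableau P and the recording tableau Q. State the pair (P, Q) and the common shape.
P = [1, 2, 3] / [4, 5] / [6, 8] / [7, 9];  Q = [1, 5, 7] / [2, 6] / [3, 8] / [4, 9];  common shape = (3, 2, 2, 2)

Row-insert the values π_1, π_2, … into P one at a time, bumping the leftmost entry strictly greater than the inserted value down to the next row. The recording tableau Q records, in position (i, j), the step at which that cell was added to P.
  Insert 7 (step 1): P = [7];  Q = [1]
  Insert 6 (step 2): P = [6] / [7];  Q = [1] / [2]
  Insert 4 (step 3): P = [4] / [6] / [7];  Q = [1] / [2] / [3]
  Insert 1 (step 4): P = [1] / [4] / [6] / [7];  Q = [1] / [2] / [3] / [4]
  Insert 9 (step 5): P = [1, 9] / [4] / [6] / [7];  Q = [1, 5] / [2] / [3] / [4]
  Insert 2 (step 6): P = [1, 2] / [4, 9] / [6] / [7];  Q = [1, 5] / [2, 6] / [3] / [4]
  Insert 8 (step 7): P = [1, 2, 8] / [4, 9] / [6] / [7];  Q = [1, 5, 7] / [2, 6] / [3] / [4]
  Insert 5 (step 8): P = [1, 2, 5] / [4, 8] / [6, 9] / [7];  Q = [1, 5, 7] / [2, 6] / [3, 8] / [4]
  Insert 3 (step 9): P = [1, 2, 3] / [4, 5] / [6, 8] / [7, 9];  Q = [1, 5, 7] / [2, 6] / [3, 8] / [4, 9]
Final shape: (3, 2, 2, 2).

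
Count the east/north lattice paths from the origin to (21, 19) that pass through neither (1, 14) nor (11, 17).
Number of paths = 129864598710

Inclusion–exclusion. Total paths: C(40, 21) = 131282408400. Through P₁: C(15, 1)·C(25, 20) = 796950. Through P₂: C(28, 11)·C(12, 10) = 1417295880. Since P₁ is strictly southwest of P₂, a monotone path through both must visit P₁ then P₂; paths through both = C(15, 1)·C(13, 10)·C(12, 10) = 283140. Avoid both = 131282408400 − 796950 − 1417295880 + 283140 = 129864598710.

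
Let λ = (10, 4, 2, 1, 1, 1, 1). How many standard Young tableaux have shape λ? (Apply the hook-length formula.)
# SYT of shape (10, 4, 2, 1, 1, 1, 1) = 25718875

Hook-length formula: f^λ = n! / Π hook(c), product over all cells c of the Young diagram. For λ = (10, 4, 2, 1, 1, 1, 1), n = 20 boxes. Hook lengths by row (left-to-right, top-to-bottom): [16, 11, 9, 8, 6, 5, 4, 3, 2, 1]; [9, 4, 2, 1]; [6, 1]; [4]; [3]; [2]; [1]. Product of hooks = 94595973120. So f^λ = 20! / 94595973120 = 2432902008176640000 / 94595973120 = 25718875.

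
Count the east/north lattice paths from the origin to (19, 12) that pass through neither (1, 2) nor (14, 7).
Number of paths = 78926043

Inclusion–exclusion. Total paths: C(31, 19) = 141120525. Through P₁: C(3, 1)·C(28, 18) = 39369330. Through P₂: C(21, 14)·C(10, 5) = 29302560. Since P₁ is strictly southwest of P₂, a monotone path through both must visit P₁ then P₂; paths through both = C(3, 1)·C(18, 13)·C(10, 5) = 6477408. Avoid both = 141120525 − 39369330 − 29302560 + 6477408 = 78926043.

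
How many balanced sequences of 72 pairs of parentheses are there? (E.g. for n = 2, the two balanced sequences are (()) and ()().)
C_72 = 20276890389709399862928998568254641025700

These balanced parentheses are counted by the Catalan number C_n = (1/(n + 1)) · C(2n, n). For n = 72: C_72 = (1/73) · C(144, 72) = 1480212998448786189993816895482588794876100/73 = 20276890389709399862928998568254641025700.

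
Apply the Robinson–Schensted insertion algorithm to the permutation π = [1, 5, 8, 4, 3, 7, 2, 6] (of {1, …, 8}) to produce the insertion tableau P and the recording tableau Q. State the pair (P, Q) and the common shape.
P = [1, 2, 6] / [3, 7] / [4, 8] / [5];  Q = [1, 2, 3] / [4, 6] / [5, 8] / [7];  common shape = (3, 2, 2, 1)

Row-insert the values π_1, π_2, … into P one at a time, bumping the leftmost entry strictly greater than the inserted value down to the next row. The recording tableau Q records, in position (i, j), the step at which that cell was added to P.
  Insert 1 (step 1): P = [1];  Q = [1]
  Insert 5 (step 2): P = [1, 5];  Q = [1, 2]
  Insert 8 (step 3): P = [1, 5, 8];  Q = [1, 2, 3]
  Insert 4 (step 4): P = [1, 4, 8] / [5];  Q = [1, 2, 3] / [4]
  Insert 3 (step 5): P = [1, 3, 8] / [4] / [5];  Q = [1, 2, 3] / [4] / [5]
  Insert 7 (step 6): P = [1, 3, 7] / [4, 8] / [5];  Q = [1, 2, 3] / [4, 6] / [5]
  Insert 2 (step 7): P = [1, 2, 7] / [3, 8] / [4] / [5];  Q = [1, 2, 3] / [4, 6] / [5] / [7]
  Insert 6 (step 8): P = [1, 2, 6] / [3, 7] / [4, 8] / [5];  Q = [1, 2, 3] / [4, 6] / [5, 8] / [7]
Final shape: (3, 2, 2, 1).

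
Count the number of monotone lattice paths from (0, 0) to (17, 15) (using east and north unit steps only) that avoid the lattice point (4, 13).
Number of paths = 565472820

Total paths from (0, 0) to (17, 15): C(32, 17) = 565722720. Paths through (4, 13): (paths (0, 0) → (4, 13)) × (paths (4, 13) → (17, 15)) = C(17, 4) · C(15, 13) = 2380 · 105 = 249900. Avoidance count = 565722720 − 249900 = 565472820.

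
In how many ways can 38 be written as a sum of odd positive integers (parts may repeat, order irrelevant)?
p_odd(38) = 864

Enumerate partitions using only odd parts via the recurrence o(n, m) = o(n, m−2) + o(n−m, m) over odd m, starting from the largest odd part ≤ n. This gives p_odd(38) = 864. (Euler's theorem: equals the count of distinct-part partitions.)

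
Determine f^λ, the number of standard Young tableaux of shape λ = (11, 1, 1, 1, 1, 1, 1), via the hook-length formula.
# SYT of shape (11, 1, 1, 1, 1, 1, 1) = 8008

Hook-length formula: f^λ = n! / Π hook(c), product over all cells c of the Young diagram. For λ = (11, 1, 1, 1, 1, 1, 1), n = 17 boxes. Hook lengths by row (left-to-right, top-to-bottom): [17, 10, 9, 8, 7, 6, 5, 4, 3, 2, 1]; [6]; [5]; [4]; [3]; [2]; [1]. Product of hooks = 44416512000. So f^λ = 17! / 44416512000 = 355687428096000 / 44416512000 = 8008.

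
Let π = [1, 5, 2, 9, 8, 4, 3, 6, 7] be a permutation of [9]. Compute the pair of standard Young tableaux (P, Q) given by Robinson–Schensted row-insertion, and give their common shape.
P = [1, 2, 3, 6, 7] / [4, 8] / [5] / [9];  Q = [1, 2, 4, 8, 9] / [3, 5] / [6] / [7];  common shape = (5, 2, 1, 1)

Row-insert the values π_1, π_2, … into P one at a time, bumping the leftmost entry strictly greater than the inserted value down to the next row. The recording tableau Q records, in position (i, j), the step at which that cell was added to P.
  Insert 1 (step 1): P = [1];  Q = [1]
  Insert 5 (step 2): P = [1, 5];  Q = [1, 2]
  Insert 2 (step 3): P = [1, 2] / [5];  Q = [1, 2] / [3]
  Insert 9 (step 4): P = [1, 2, 9] / [5];  Q = [1, 2, 4] / [3]
  Insert 8 (step 5): P = [1, 2, 8] / [5, 9];  Q = [1, 2, 4] / [3, 5]
  Insert 4 (step 6): P = [1, 2, 4] / [5, 8] / [9];  Q = [1, 2, 4] / [3, 5] / [6]
  Insert 3 (step 7): P = [1, 2, 3] / [4, 8] / [5] / [9];  Q = [1, 2, 4] / [3, 5] / [6] / [7]
  Insert 6 (step 8): P = [1, 2, 3, 6] / [4, 8] / [5] / [9];  Q = [1, 2, 4, 8] / [3, 5] / [6] / [7]
  Insert 7 (step 9): P = [1, 2, 3, 6, 7] / [4, 8] / [5] / [9];  Q = [1, 2, 4, 8, 9] / [3, 5] / [6] / [7]
Final shape: (5, 2, 1, 1).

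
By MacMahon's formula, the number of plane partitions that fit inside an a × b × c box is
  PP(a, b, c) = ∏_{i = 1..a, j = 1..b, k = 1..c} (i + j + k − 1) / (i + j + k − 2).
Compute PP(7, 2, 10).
PP(7, 2, 10) = 77364144

Evaluate the triple product over i = 1..7, j = 1..2, k = 1..10. The factors are (2/1) · (3/2) · (4/3) · (5/4) · (6/5) · (7/6) · (8/7) · (9/8) · … (140 factors total). The numerators and denominators telescope so the product is an integer; carrying out the multiplication exactly gives PP(7, 2, 10) = 77364144.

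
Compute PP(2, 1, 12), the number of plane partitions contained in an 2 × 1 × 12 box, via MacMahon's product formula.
PP(2, 1, 12) = 91

Evaluate the triple product over i = 1..2, j = 1..1, k = 1..12. The factors are (2/1) · (3/2) · (4/3) · (5/4) · (6/5) · (7/6) · (8/7) · (9/8) · … (24 factors total). The numerators and denominators telescope so the product is an integer; carrying out the multiplication exactly gives PP(2, 1, 12) = 91.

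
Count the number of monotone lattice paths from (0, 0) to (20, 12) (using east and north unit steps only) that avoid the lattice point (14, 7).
Number of paths = 172071480

Total paths from (0, 0) to (20, 12): C(32, 20) = 225792840. Paths through (14, 7): (paths (0, 0) → (14, 7)) × (paths (14, 7) → (20, 12)) = C(21, 14) · C(11, 6) = 116280 · 462 = 53721360. Avoidance count = 225792840 − 53721360 = 172071480.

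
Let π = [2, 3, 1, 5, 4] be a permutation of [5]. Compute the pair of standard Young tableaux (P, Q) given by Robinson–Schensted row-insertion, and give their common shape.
P = [1, 3, 4] / [2, 5];  Q = [1, 2, 4] / [3, 5];  common shape = (3, 2)

Row-insert the values π_1, π_2, … into P one at a time, bumping the leftmost entry strictly greater than the inserted value down to the next row. The recording tableau Q records, in position (i, j), the step at which that cell was added to P.
  Insert 2 (step 1): P = [2];  Q = [1]
  Insert 3 (step 2): P = [2, 3];  Q = [1, 2]
  Insert 1 (step 3): P = [1, 3] / [2];  Q = [1, 2] / [3]
  Insert 5 (step 4): P = [1, 3, 5] / [2];  Q = [1, 2, 4] / [3]
  Insert 4 (step 5): P = [1, 3, 4] / [2, 5];  Q = [1, 2, 4] / [3, 5]
Final shape: (3, 2).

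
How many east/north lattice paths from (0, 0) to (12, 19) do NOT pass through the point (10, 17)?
Number of paths = 90502815

Total paths from (0, 0) to (12, 19): C(31, 12) = 141120525. Paths through (10, 17): (paths (0, 0) → (10, 17)) × (paths (10, 17) → (12, 19)) = C(27, 10) · C(4, 2) = 8436285 · 6 = 50617710. Avoidance count = 141120525 − 50617710 = 90502815.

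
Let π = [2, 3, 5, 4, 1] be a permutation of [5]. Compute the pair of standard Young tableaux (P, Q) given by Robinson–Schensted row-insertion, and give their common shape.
P = [1, 3, 4] / [2] / [5];  Q = [1, 2, 3] / [4] / [5];  common shape = (3, 1, 1)

Row-insert the values π_1, π_2, … into P one at a time, bumping the leftmost entry strictly greater than the inserted value down to the next row. The recording tableau Q records, in position (i, j), the step at which that cell was added to P.
  Insert 2 (step 1): P = [2];  Q = [1]
  Insert 3 (step 2): P = [2, 3];  Q = [1, 2]
  Insert 5 (step 3): P = [2, 3, 5];  Q = [1, 2, 3]
  Insert 4 (step 4): P = [2, 3, 4] / [5];  Q = [1, 2, 3] / [4]
  Insert 1 (step 5): P = [1, 3, 4] / [2] / [5];  Q = [1, 2, 3] / [4] / [5]
Final shape: (3, 1, 1).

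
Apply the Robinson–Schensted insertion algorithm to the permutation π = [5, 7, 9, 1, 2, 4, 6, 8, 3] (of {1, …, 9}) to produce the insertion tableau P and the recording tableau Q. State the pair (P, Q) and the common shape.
P = [1, 2, 3, 6, 8] / [4, 7, 9] / [5];  Q = [1, 2, 3, 7, 8] / [4, 5, 6] / [9];  common shape = (5, 3, 1)

Row-insert the values π_1, π_2, … into P one at a time, bumping the leftmost entry strictly greater than the inserted value down to the next row. The recording tableau Q records, in position (i, j), the step at which that cell was added to P.
  Insert 5 (step 1): P = [5];  Q = [1]
  Insert 7 (step 2): P = [5, 7];  Q = [1, 2]
  Insert 9 (step 3): P = [5, 7, 9];  Q = [1, 2, 3]
  Insert 1 (step 4): P = [1, 7, 9] / [5];  Q = [1, 2, 3] / [4]
  Insert 2 (step 5): P = [1, 2, 9] / [5, 7];  Q = [1, 2, 3] / [4, 5]
  Insert 4 (step 6): P = [1, 2, 4] / [5, 7, 9];  Q = [1, 2, 3] / [4, 5, 6]
  Insert 6 (step 7): P = [1, 2, 4, 6] / [5, 7, 9];  Q = [1, 2, 3, 7] / [4, 5, 6]
  Insert 8 (step 8): P = [1, 2, 4, 6, 8] / [5, 7, 9];  Q = [1, 2, 3, 7, 8] / [4, 5, 6]
  Insert 3 (step 9): P = [1, 2, 3, 6, 8] / [4, 7, 9] / [5];  Q = [1, 2, 3, 7, 8] / [4, 5, 6] / [9]
Final shape: (5, 3, 1).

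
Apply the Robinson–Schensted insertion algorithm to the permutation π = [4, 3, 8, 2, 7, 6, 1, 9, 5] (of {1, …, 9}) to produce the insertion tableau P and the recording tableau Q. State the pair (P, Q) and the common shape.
P = [1, 5, 9] / [2, 6] / [3, 7] / [4, 8];  Q = [1, 3, 8] / [2, 5] / [4, 6] / [7, 9];  common shape = (3, 2, 2, 2)

Row-insert the values π_1, π_2, … into P one at a time, bumping the leftmost entry strictly greater than the inserted value down to the next row. The recording tableau Q records, in position (i, j), the step at which that cell was added to P.
  Insert 4 (step 1): P = [4];  Q = [1]
  Insert 3 (step 2): P = [3] / [4];  Q = [1] / [2]
  Insert 8 (step 3): P = [3, 8] / [4];  Q = [1, 3] / [2]
  Insert 2 (step 4): P = [2, 8] / [3] / [4];  Q = [1, 3] / [2] / [4]
  Insert 7 (step 5): P = [2, 7] / [3, 8] / [4];  Q = [1, 3] / [2, 5] / [4]
  Insert 6 (step 6): P = [2, 6] / [3, 7] / [4, 8];  Q = [1, 3] / [2, 5] / [4, 6]
  Insert 1 (step 7): P = [1, 6] / [2, 7] / [3, 8] / [4];  Q = [1, 3] / [2, 5] / [4, 6] / [7]
  Insert 9 (step 8): P = [1, 6, 9] / [2, 7] / [3, 8] / [4];  Q = [1, 3, 8] / [2, 5] / [4, 6] / [7]
  Insert 5 (step 9): P = [1, 5, 9] / [2, 6] / [3, 7] / [4, 8];  Q = [1, 3, 8] / [2, 5] / [4, 6] / [7, 9]
Final shape: (3, 2, 2, 2).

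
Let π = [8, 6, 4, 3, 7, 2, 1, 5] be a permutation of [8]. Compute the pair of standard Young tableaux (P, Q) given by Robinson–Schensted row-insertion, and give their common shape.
P = [1, 5] / [2, 7] / [3] / [4] / [6] / [8];  Q = [1, 5] / [2, 8] / [3] / [4] / [6] / [7];  common shape = (2, 2, 1, 1, 1, 1)

Row-insert the values π_1, π_2, … into P one at a time, bumping the leftmost entry strictly greater than the inserted value down to the next row. The recording tableau Q records, in position (i, j), the step at which that cell was added to P.
  Insert 8 (step 1): P = [8];  Q = [1]
  Insert 6 (step 2): P = [6] / [8];  Q = [1] / [2]
  Insert 4 (step 3): P = [4] / [6] / [8];  Q = [1] / [2] / [3]
  Insert 3 (step 4): P = [3] / [4] / [6] / [8];  Q = [1] / [2] / [3] / [4]
  Insert 7 (step 5): P = [3, 7] / [4] / [6] / [8];  Q = [1, 5] / [2] / [3] / [4]
  Insert 2 (step 6): P = [2, 7] / [3] / [4] / [6] / [8];  Q = [1, 5] / [2] / [3] / [4] / [6]
  Insert 1 (step 7): P = [1, 7] / [2] / [3] / [4] / [6] / [8];  Q = [1, 5] / [2] / [3] / [4] / [6] / [7]
  Insert 5 (step 8): P = [1, 5] / [2, 7] / [3] / [4] / [6] / [8];  Q = [1, 5] / [2, 8] / [3] / [4] / [6] / [7]
Final shape: (2, 2, 1, 1, 1, 1).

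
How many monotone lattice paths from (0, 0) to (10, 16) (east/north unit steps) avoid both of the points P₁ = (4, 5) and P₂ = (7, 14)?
Number of paths = 2866759

Inclusion–exclusion. Total paths: C(26, 10) = 5311735. Through P₁: C(9, 4)·C(17, 6) = 1559376. Through P₂: C(21, 7)·C(5, 3) = 1162800. Since P₁ is strictly southwest of P₂, a monotone path through both must visit P₁ then P₂; paths through both = C(9, 4)·C(12, 3)·C(5, 3) = 277200. Avoid both = 5311735 − 1559376 − 1162800 + 277200 = 2866759.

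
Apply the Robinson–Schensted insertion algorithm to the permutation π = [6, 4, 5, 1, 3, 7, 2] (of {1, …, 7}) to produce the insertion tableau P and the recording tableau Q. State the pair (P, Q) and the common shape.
P = [1, 2, 7] / [3, 5] / [4] / [6];  Q = [1, 3, 6] / [2, 5] / [4] / [7];  common shape = (3, 2, 1, 1)

Row-insert the values π_1, π_2, … into P one at a time, bumping the leftmost entry strictly greater than the inserted value down to the next row. The recording tableau Q records, in position (i, j), the step at which that cell was added to P.
  Insert 6 (step 1): P = [6];  Q = [1]
  Insert 4 (step 2): P = [4] / [6];  Q = [1] / [2]
  Insert 5 (step 3): P = [4, 5] / [6];  Q = [1, 3] / [2]
  Insert 1 (step 4): P = [1, 5] / [4] / [6];  Q = [1, 3] / [2] / [4]
  Insert 3 (step 5): P = [1, 3] / [4, 5] / [6];  Q = [1, 3] / [2, 5] / [4]
  Insert 7 (step 6): P = [1, 3, 7] / [4, 5] / [6];  Q = [1, 3, 6] / [2, 5] / [4]
  Insert 2 (step 7): P = [1, 2, 7] / [3, 5] / [4] / [6];  Q = [1, 3, 6] / [2, 5] / [4] / [7]
Final shape: (3, 2, 1, 1).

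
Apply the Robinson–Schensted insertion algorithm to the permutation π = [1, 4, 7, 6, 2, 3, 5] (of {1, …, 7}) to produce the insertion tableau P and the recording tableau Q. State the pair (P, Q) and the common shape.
P = [1, 2, 3, 5] / [4, 6] / [7];  Q = [1, 2, 3, 7] / [4, 6] / [5];  common shape = (4, 2, 1)

Row-insert the values π_1, π_2, … into P one at a time, bumping the leftmost entry strictly greater than the inserted value down to the next row. The recording tableau Q records, in position (i, j), the step at which that cell was added to P.
  Insert 1 (step 1): P = [1];  Q = [1]
  Insert 4 (step 2): P = [1, 4];  Q = [1, 2]
  Insert 7 (step 3): P = [1, 4, 7];  Q = [1, 2, 3]
  Insert 6 (step 4): P = [1, 4, 6] / [7];  Q = [1, 2, 3] / [4]
  Insert 2 (step 5): P = [1, 2, 6] / [4] / [7];  Q = [1, 2, 3] / [4] / [5]
  Insert 3 (step 6): P = [1, 2, 3] / [4, 6] / [7];  Q = [1, 2, 3] / [4, 6] / [5]
  Insert 5 (step 7): P = [1, 2, 3, 5] / [4, 6] / [7];  Q = [1, 2, 3, 7] / [4, 6] / [5]
Final shape: (4, 2, 1).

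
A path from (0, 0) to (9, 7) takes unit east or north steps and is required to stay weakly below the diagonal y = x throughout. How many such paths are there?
Number of paths = 3432

By the reflection principle (André's argument), the number of monotone paths to (9, 7) with n ≤ m that never go above y = x is C(16, 9) − C(16, 10) = 11440 − 8008 = 3432.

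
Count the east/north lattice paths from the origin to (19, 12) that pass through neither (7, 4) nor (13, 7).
Number of paths = 76542825

Inclusion–exclusion. Total paths: C(31, 19) = 141120525. Through P₁: C(11, 7)·C(20, 12) = 41570100. Through P₂: C(20, 13)·C(11, 6) = 35814240. Since P₁ is strictly southwest of P₂, a monotone path through both must visit P₁ then P₂; paths through both = C(11, 7)·C(9, 6)·C(11, 6) = 12806640. Avoid both = 141120525 − 41570100 − 35814240 + 12806640 = 76542825.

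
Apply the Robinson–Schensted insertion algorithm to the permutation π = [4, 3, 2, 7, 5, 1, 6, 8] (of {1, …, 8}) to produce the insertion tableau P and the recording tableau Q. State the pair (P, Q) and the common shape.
P = [1, 5, 6, 8] / [2, 7] / [3] / [4];  Q = [1, 4, 7, 8] / [2, 5] / [3] / [6];  common shape = (4, 2, 1, 1)

Row-insert the values π_1, π_2, … into P one at a time, bumping the leftmost entry strictly greater than the inserted value down to the next row. The recording tableau Q records, in position (i, j), the step at which that cell was added to P.
  Insert 4 (step 1): P = [4];  Q = [1]
  Insert 3 (step 2): P = [3] / [4];  Q = [1] / [2]
  Insert 2 (step 3): P = [2] / [3] / [4];  Q = [1] / [2] / [3]
  Insert 7 (step 4): P = [2, 7] / [3] / [4];  Q = [1, 4] / [2] / [3]
  Insert 5 (step 5): P = [2, 5] / [3, 7] / [4];  Q = [1, 4] / [2, 5] / [3]
  Insert 1 (step 6): P = [1, 5] / [2, 7] / [3] / [4];  Q = [1, 4] / [2, 5] / [3] / [6]
  Insert 6 (step 7): P = [1, 5, 6] / [2, 7] / [3] / [4];  Q = [1, 4, 7] / [2, 5] / [3] / [6]
  Insert 8 (step 8): P = [1, 5, 6, 8] / [2, 7] / [3] / [4];  Q = [1, 4, 7, 8] / [2, 5] / [3] / [6]
Final shape: (4, 2, 1, 1).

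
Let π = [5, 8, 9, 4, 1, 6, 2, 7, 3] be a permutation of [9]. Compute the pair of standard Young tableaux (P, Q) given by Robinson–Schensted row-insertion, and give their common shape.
P = [1, 2, 3] / [4, 6, 7] / [5, 8, 9];  Q = [1, 2, 3] / [4, 6, 8] / [5, 7, 9];  common shape = (3, 3, 3)

Row-insert the values π_1, π_2, … into P one at a time, bumping the leftmost entry strictly greater than the inserted value down to the next row. The recording tableau Q records, in position (i, j), the step at which that cell was added to P.
  Insert 5 (step 1): P = [5];  Q = [1]
  Insert 8 (step 2): P = [5, 8];  Q = [1, 2]
  Insert 9 (step 3): P = [5, 8, 9];  Q = [1, 2, 3]
  Insert 4 (step 4): P = [4, 8, 9] / [5];  Q = [1, 2, 3] / [4]
  Insert 1 (step 5): P = [1, 8, 9] / [4] / [5];  Q = [1, 2, 3] / [4] / [5]
  Insert 6 (step 6): P = [1, 6, 9] / [4, 8] / [5];  Q = [1, 2, 3] / [4, 6] / [5]
  Insert 2 (step 7): P = [1, 2, 9] / [4, 6] / [5, 8];  Q = [1, 2, 3] / [4, 6] / [5, 7]
  Insert 7 (step 8): P = [1, 2, 7] / [4, 6, 9] / [5, 8];  Q = [1, 2, 3] / [4, 6, 8] / [5, 7]
  Insert 3 (step 9): P = [1, 2, 3] / [4, 6, 7] / [5, 8, 9];  Q = [1, 2, 3] / [4, 6, 8] / [5, 7, 9]
Final shape: (3, 3, 3).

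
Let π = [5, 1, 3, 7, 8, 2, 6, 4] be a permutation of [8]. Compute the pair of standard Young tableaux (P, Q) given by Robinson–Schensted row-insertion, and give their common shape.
P = [1, 2, 4, 8] / [3, 6] / [5, 7];  Q = [1, 3, 4, 5] / [2, 7] / [6, 8];  common shape = (4, 2, 2)

Row-insert the values π_1, π_2, … into P one at a time, bumping the leftmost entry strictly greater than the inserted value down to the next row. The recording tableau Q records, in position (i, j), the step at which that cell was added to P.
  Insert 5 (step 1): P = [5];  Q = [1]
  Insert 1 (step 2): P = [1] / [5];  Q = [1] / [2]
  Insert 3 (step 3): P = [1, 3] / [5];  Q = [1, 3] / [2]
  Insert 7 (step 4): P = [1, 3, 7] / [5];  Q = [1, 3, 4] / [2]
  Insert 8 (step 5): P = [1, 3, 7, 8] / [5];  Q = [1, 3, 4, 5] / [2]
  Insert 2 (step 6): P = [1, 2, 7, 8] / [3] / [5];  Q = [1, 3, 4, 5] / [2] / [6]
  Insert 6 (step 7): P = [1, 2, 6, 8] / [3, 7] / [5];  Q = [1, 3, 4, 5] / [2, 7] / [6]
  Insert 4 (step 8): P = [1, 2, 4, 8] / [3, 6] / [5, 7];  Q = [1, 3, 4, 5] / [2, 7] / [6, 8]
Final shape: (4, 2, 2).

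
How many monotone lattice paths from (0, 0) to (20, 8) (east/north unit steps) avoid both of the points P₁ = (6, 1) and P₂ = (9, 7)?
Number of paths = 2163921

Inclusion–exclusion. Total paths: C(28, 20) = 3108105. Through P₁: C(7, 6)·C(21, 14) = 813960. Through P₂: C(16, 9)·C(12, 11) = 137280. Since P₁ is strictly southwest of P₂, a monotone path through both must visit P₁ then P₂; paths through both = C(7, 6)·C(9, 3)·C(12, 11) = 7056. Avoid both = 3108105 − 813960 − 137280 + 7056 = 2163921.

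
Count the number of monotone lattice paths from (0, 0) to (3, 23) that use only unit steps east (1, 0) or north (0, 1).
Number of paths = 2600

A monotone lattice path from (0, 0) to (3, 23) consists of 3 east steps and 23 north steps in some order, so it is determined by which 3 of the 26 steps are east. The count is C(26, 3) = 2600.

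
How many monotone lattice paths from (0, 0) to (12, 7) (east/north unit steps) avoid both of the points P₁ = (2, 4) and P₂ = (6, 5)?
Number of paths = 35262

Inclusion–exclusion. Total paths: C(19, 12) = 50388. Through P₁: C(6, 2)·C(13, 10) = 4290. Through P₂: C(11, 6)·C(8, 6) = 12936. Since P₁ is strictly southwest of P₂, a monotone path through both must visit P₁ then P₂; paths through both = C(6, 2)·C(5, 4)·C(8, 6) = 2100. Avoid both = 50388 − 4290 − 12936 + 2100 = 35262.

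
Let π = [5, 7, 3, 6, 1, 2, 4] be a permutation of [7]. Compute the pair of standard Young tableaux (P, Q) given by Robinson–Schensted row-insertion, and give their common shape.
P = [1, 2, 4] / [3, 6] / [5, 7];  Q = [1, 2, 7] / [3, 4] / [5, 6];  common shape = (3, 2, 2)

Row-insert the values π_1, π_2, … into P one at a time, bumping the leftmost entry strictly greater than the inserted value down to the next row. The recording tableau Q records, in position (i, j), the step at which that cell was added to P.
  Insert 5 (step 1): P = [5];  Q = [1]
  Insert 7 (step 2): P = [5, 7];  Q = [1, 2]
  Insert 3 (step 3): P = [3, 7] / [5];  Q = [1, 2] / [3]
  Insert 6 (step 4): P = [3, 6] / [5, 7];  Q = [1, 2] / [3, 4]
  Insert 1 (step 5): P = [1, 6] / [3, 7] / [5];  Q = [1, 2] / [3, 4] / [5]
  Insert 2 (step 6): P = [1, 2] / [3, 6] / [5, 7];  Q = [1, 2] / [3, 4] / [5, 6]
  Insert 4 (step 7): P = [1, 2, 4] / [3, 6] / [5, 7];  Q = [1, 2, 7] / [3, 4] / [5, 6]
Final shape: (3, 2, 2).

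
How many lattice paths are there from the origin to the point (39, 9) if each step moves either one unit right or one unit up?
Number of paths = 1677106640

A monotone lattice path from (0, 0) to (39, 9) consists of 39 east steps and 9 north steps in some order, so it is determined by which 39 of the 48 steps are east. The count is C(48, 39) = 1677106640.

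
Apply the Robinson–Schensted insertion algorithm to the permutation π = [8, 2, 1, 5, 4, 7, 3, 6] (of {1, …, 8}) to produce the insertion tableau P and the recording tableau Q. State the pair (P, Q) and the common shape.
P = [1, 3, 6] / [2, 4, 7] / [5] / [8];  Q = [1, 4, 6] / [2, 5, 8] / [3] / [7];  common shape = (3, 3, 1, 1)

Row-insert the values π_1, π_2, … into P one at a time, bumping the leftmost entry strictly greater than the inserted value down to the next row. The recording tableau Q records, in position (i, j), the step at which that cell was added to P.
  Insert 8 (step 1): P = [8];  Q = [1]
  Insert 2 (step 2): P = [2] / [8];  Q = [1] / [2]
  Insert 1 (step 3): P = [1] / [2] / [8];  Q = [1] / [2] / [3]
  Insert 5 (step 4): P = [1, 5] / [2] / [8];  Q = [1, 4] / [2] / [3]
  Insert 4 (step 5): P = [1, 4] / [2, 5] / [8];  Q = [1, 4] / [2, 5] / [3]
  Insert 7 (step 6): P = [1, 4, 7] / [2, 5] / [8];  Q = [1, 4, 6] / [2, 5] / [3]
  Insert 3 (step 7): P = [1, 3, 7] / [2, 4] / [5] / [8];  Q = [1, 4, 6] / [2, 5] / [3] / [7]
  Insert 6 (step 8): P = [1, 3, 6] / [2, 4, 7] / [5] / [8];  Q = [1, 4, 6] / [2, 5, 8] / [3] / [7]
Final shape: (3, 3, 1, 1).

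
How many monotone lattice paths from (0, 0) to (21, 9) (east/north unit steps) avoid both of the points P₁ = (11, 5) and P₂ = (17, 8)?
Number of paths = 6361467

Inclusion–exclusion. Total paths: C(30, 21) = 14307150. Through P₁: C(16, 11)·C(14, 10) = 4372368. Through P₂: C(25, 17)·C(5, 4) = 5407875. Since P₁ is strictly southwest of P₂, a monotone path through both must visit P₁ then P₂; paths through both = C(16, 11)·C(9, 6)·C(5, 4) = 1834560. Avoid both = 14307150 − 4372368 − 5407875 + 1834560 = 6361467.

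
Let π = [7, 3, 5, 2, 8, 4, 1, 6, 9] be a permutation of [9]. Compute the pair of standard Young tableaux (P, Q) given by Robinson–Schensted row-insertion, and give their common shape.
P = [1, 4, 6, 9] / [2, 5, 8] / [3] / [7];  Q = [1, 3, 5, 9] / [2, 6, 8] / [4] / [7];  common shape = (4, 3, 1, 1)

Row-insert the values π_1, π_2, … into P one at a time, bumping the leftmost entry strictly greater than the inserted value down to the next row. The recording tableau Q records, in position (i, j), the step at which that cell was added to P.
  Insert 7 (step 1): P = [7];  Q = [1]
  Insert 3 (step 2): P = [3] / [7];  Q = [1] / [2]
  Insert 5 (step 3): P = [3, 5] / [7];  Q = [1, 3] / [2]
  Insert 2 (step 4): P = [2, 5] / [3] / [7];  Q = [1, 3] / [2] / [4]
  Insert 8 (step 5): P = [2, 5, 8] / [3] / [7];  Q = [1, 3, 5] / [2] / [4]
  Insert 4 (step 6): P = [2, 4, 8] / [3, 5] / [7];  Q = [1, 3, 5] / [2, 6] / [4]
  Insert 1 (step 7): P = [1, 4, 8] / [2, 5] / [3] / [7];  Q = [1, 3, 5] / [2, 6] / [4] / [7]
  Insert 6 (step 8): P = [1, 4, 6] / [2, 5, 8] / [3] / [7];  Q = [1, 3, 5] / [2, 6, 8] / [4] / [7]
  Insert 9 (step 9): P = [1, 4, 6, 9] / [2, 5, 8] / [3] / [7];  Q = [1, 3, 5, 9] / [2, 6, 8] / [4] / [7]
Final shape: (4, 3, 1, 1).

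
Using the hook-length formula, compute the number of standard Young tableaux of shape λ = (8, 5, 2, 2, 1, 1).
# SYT of shape (8, 5, 2, 2, 1, 1) = 28651392

Hook-length formula: f^λ = n! / Π hook(c), product over all cells c of the Young diagram. For λ = (8, 5, 2, 2, 1, 1), n = 19 boxes. Hook lengths by row (left-to-right, top-to-bottom): [13, 10, 7, 6, 5, 3, 2, 1]; [9, 6, 3, 2, 1]; [5, 2]; [4, 1]; [2]; [1]. Product of hooks = 4245696000. So f^λ = 19! / 4245696000 = 121645100408832000 / 4245696000 = 28651392.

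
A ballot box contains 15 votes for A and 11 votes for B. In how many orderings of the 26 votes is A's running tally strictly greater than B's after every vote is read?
Strict-lead orderings = 1188640

Total orderings of the 26 votes with 15 for A: C(26, 15) = 7726160. By the Bertrand ballot formula (Cycle Lemma / reflection principle), the number of orderings in which A is strictly ahead of B throughout is (p − q)/(p + q) · C(p + q, p) = (15 − 11)/(15 + 11) · 7726160 = 1188640.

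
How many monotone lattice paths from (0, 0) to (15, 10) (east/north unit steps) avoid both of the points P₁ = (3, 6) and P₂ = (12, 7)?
Number of paths = 2124920

Inclusion–exclusion. Total paths: C(25, 15) = 3268760. Through P₁: C(9, 3)·C(16, 12) = 152880. Through P₂: C(19, 12)·C(6, 3) = 1007760. Since P₁ is strictly southwest of P₂, a monotone path through both must visit P₁ then P₂; paths through both = C(9, 3)·C(10, 9)·C(6, 3) = 16800. Avoid both = 3268760 − 152880 − 1007760 + 16800 = 2124920.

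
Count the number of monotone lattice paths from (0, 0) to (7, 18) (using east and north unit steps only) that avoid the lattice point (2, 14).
Number of paths = 465580

Total paths from (0, 0) to (7, 18): C(25, 7) = 480700. Paths through (2, 14): (paths (0, 0) → (2, 14)) × (paths (2, 14) → (7, 18)) = C(16, 2) · C(9, 5) = 120 · 126 = 15120. Avoidance count = 480700 − 15120 = 465580.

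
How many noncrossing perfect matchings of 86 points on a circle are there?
C_43 = 150853479205085351660700

These noncrossing handshakes are counted by the Catalan number C_n = (1/(n + 1)) · C(2n, n). For n = 43: C_43 = (1/44) · C(86, 43) = 6637553085023755473070800/44 = 150853479205085351660700.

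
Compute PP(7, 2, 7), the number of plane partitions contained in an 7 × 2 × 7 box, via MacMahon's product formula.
PP(7, 2, 7) = 2760615

Evaluate the triple product over i = 1..7, j = 1..2, k = 1..7. The factors are (2/1) · (3/2) · (4/3) · (5/4) · (6/5) · (7/6) · (8/7) · (3/2) · … (98 factors total). The numerators and denominators telescope so the product is an integer; carrying out the multiplication exactly gives PP(7, 2, 7) = 2760615.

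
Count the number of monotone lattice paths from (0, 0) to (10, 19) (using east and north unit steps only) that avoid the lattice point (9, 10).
Number of paths = 19106230

Total paths from (0, 0) to (10, 19): C(29, 10) = 20030010. Paths through (9, 10): (paths (0, 0) → (9, 10)) × (paths (9, 10) → (10, 19)) = C(19, 9) · C(10, 1) = 92378 · 10 = 923780. Avoidance count = 20030010 − 923780 = 19106230.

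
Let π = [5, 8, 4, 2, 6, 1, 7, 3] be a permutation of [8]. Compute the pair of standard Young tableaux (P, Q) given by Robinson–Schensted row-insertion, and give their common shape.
P = [1, 3, 7] / [2, 6] / [4, 8] / [5];  Q = [1, 2, 7] / [3, 5] / [4, 8] / [6];  common shape = (3, 2, 2, 1)

Row-insert the values π_1, π_2, … into P one at a time, bumping the leftmost entry strictly greater than the inserted value down to the next row. The recording tableau Q records, in position (i, j), the step at which that cell was added to P.
  Insert 5 (step 1): P = [5];  Q = [1]
  Insert 8 (step 2): P = [5, 8];  Q = [1, 2]
  Insert 4 (step 3): P = [4, 8] / [5];  Q = [1, 2] / [3]
  Insert 2 (step 4): P = [2, 8] / [4] / [5];  Q = [1, 2] / [3] / [4]
  Insert 6 (step 5): P = [2, 6] / [4, 8] / [5];  Q = [1, 2] / [3, 5] / [4]
  Insert 1 (step 6): P = [1, 6] / [2, 8] / [4] / [5];  Q = [1, 2] / [3, 5] / [4] / [6]
  Insert 7 (step 7): P = [1, 6, 7] / [2, 8] / [4] / [5];  Q = [1, 2, 7] / [3, 5] / [4] / [6]
  Insert 3 (step 8): P = [1, 3, 7] / [2, 6] / [4, 8] / [5];  Q = [1, 2, 7] / [3, 5] / [4, 8] / [6]
Final shape: (3, 2, 2, 1).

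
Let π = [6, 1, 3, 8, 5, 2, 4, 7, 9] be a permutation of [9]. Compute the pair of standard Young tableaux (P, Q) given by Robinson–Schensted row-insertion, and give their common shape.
P = [1, 2, 4, 7, 9] / [3, 5] / [6, 8];  Q = [1, 3, 4, 8, 9] / [2, 5] / [6, 7];  common shape = (5, 2, 2)

Row-insert the values π_1, π_2, … into P one at a time, bumping the leftmost entry strictly greater than the inserted value down to the next row. The recording tableau Q records, in position (i, j), the step at which that cell was added to P.
  Insert 6 (step 1): P = [6];  Q = [1]
  Insert 1 (step 2): P = [1] / [6];  Q = [1] / [2]
  Insert 3 (step 3): P = [1, 3] / [6];  Q = [1, 3] / [2]
  Insert 8 (step 4): P = [1, 3, 8] / [6];  Q = [1, 3, 4] / [2]
  Insert 5 (step 5): P = [1, 3, 5] / [6, 8];  Q = [1, 3, 4] / [2, 5]
  Insert 2 (step 6): P = [1, 2, 5] / [3, 8] / [6];  Q = [1, 3, 4] / [2, 5] / [6]
  Insert 4 (step 7): P = [1, 2, 4] / [3, 5] / [6, 8];  Q = [1, 3, 4] / [2, 5] / [6, 7]
  Insert 7 (step 8): P = [1, 2, 4, 7] / [3, 5] / [6, 8];  Q = [1, 3, 4, 8] / [2, 5] / [6, 7]
  Insert 9 (step 9): P = [1, 2, 4, 7, 9] / [3, 5] / [6, 8];  Q = [1, 3, 4, 8, 9] / [2, 5] / [6, 7]
Final shape: (5, 2, 2).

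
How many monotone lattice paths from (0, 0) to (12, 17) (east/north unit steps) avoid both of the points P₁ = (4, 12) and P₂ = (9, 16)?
Number of paths = 42298975

Inclusion–exclusion. Total paths: C(29, 12) = 51895935. Through P₁: C(16, 4)·C(13, 8) = 2342340. Through P₂: C(25, 9)·C(4, 3) = 8171900. Since P₁ is strictly southwest of P₂, a monotone path through both must visit P₁ then P₂; paths through both = C(16, 4)·C(9, 5)·C(4, 3) = 917280. Avoid both = 51895935 − 2342340 − 8171900 + 917280 = 42298975.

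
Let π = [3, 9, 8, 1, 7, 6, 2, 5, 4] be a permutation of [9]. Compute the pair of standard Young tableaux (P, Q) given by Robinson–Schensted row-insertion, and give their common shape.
P = [1, 2, 4] / [3, 5] / [6] / [7] / [8] / [9];  Q = [1, 2, 8] / [3, 5] / [4] / [6] / [7] / [9];  common shape = (3, 2, 1, 1, 1, 1)

Row-insert the values π_1, π_2, … into P one at a time, bumping the leftmost entry strictly greater than the inserted value down to the next row. The recording tableau Q records, in position (i, j), the step at which that cell was added to P.
  Insert 3 (step 1): P = [3];  Q = [1]
  Insert 9 (step 2): P = [3, 9];  Q = [1, 2]
  Insert 8 (step 3): P = [3, 8] / [9];  Q = [1, 2] / [3]
  Insert 1 (step 4): P = [1, 8] / [3] / [9];  Q = [1, 2] / [3] / [4]
  Insert 7 (step 5): P = [1, 7] / [3, 8] / [9];  Q = [1, 2] / [3, 5] / [4]
  Insert 6 (step 6): P = [1, 6] / [3, 7] / [8] / [9];  Q = [1, 2] / [3, 5] / [4] / [6]
  Insert 2 (step 7): P = [1, 2] / [3, 6] / [7] / [8] / [9];  Q = [1, 2] / [3, 5] / [4] / [6] / [7]
  Insert 5 (step 8): P = [1, 2, 5] / [3, 6] / [7] / [8] / [9];  Q = [1, 2, 8] / [3, 5] / [4] / [6] / [7]
  Insert 4 (step 9): P = [1, 2, 4] / [3, 5] / [6] / [7] / [8] / [9];  Q = [1, 2, 8] / [3, 5] / [4] / [6] / [7] / [9]
Final shape: (3, 2, 1, 1, 1, 1).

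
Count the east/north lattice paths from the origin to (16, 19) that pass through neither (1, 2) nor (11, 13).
Number of paths = 1698406638

Inclusion–exclusion. Total paths: C(35, 16) = 4059928950. Through P₁: C(3, 1)·C(32, 15) = 1697168160. Through P₂: C(24, 11)·C(11, 5) = 1153218528. Since P₁ is strictly southwest of P₂, a monotone path through both must visit P₁ then P₂; paths through both = C(3, 1)·C(21, 10)·C(11, 5) = 488864376. Avoid both = 4059928950 − 1697168160 − 1153218528 + 488864376 = 1698406638.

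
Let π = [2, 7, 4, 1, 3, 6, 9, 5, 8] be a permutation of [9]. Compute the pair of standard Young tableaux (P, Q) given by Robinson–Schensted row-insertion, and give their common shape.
P = [1, 3, 5, 8] / [2, 4, 6, 9] / [7];  Q = [1, 2, 6, 7] / [3, 5, 8, 9] / [4];  common shape = (4, 4, 1)

Row-insert the values π_1, π_2, … into P one at a time, bumping the leftmost entry strictly greater than the inserted value down to the next row. The recording tableau Q records, in position (i, j), the step at which that cell was added to P.
  Insert 2 (step 1): P = [2];  Q = [1]
  Insert 7 (step 2): P = [2, 7];  Q = [1, 2]
  Insert 4 (step 3): P = [2, 4] / [7];  Q = [1, 2] / [3]
  Insert 1 (step 4): P = [1, 4] / [2] / [7];  Q = [1, 2] / [3] / [4]
  Insert 3 (step 5): P = [1, 3] / [2, 4] / [7];  Q = [1, 2] / [3, 5] / [4]
  Insert 6 (step 6): P = [1, 3, 6] / [2, 4] / [7];  Q = [1, 2, 6] / [3, 5] / [4]
  Insert 9 (step 7): P = [1, 3, 6, 9] / [2, 4] / [7];  Q = [1, 2, 6, 7] / [3, 5] / [4]
  Insert 5 (step 8): P = [1, 3, 5, 9] / [2, 4, 6] / [7];  Q = [1, 2, 6, 7] / [3, 5, 8] / [4]
  Insert 8 (step 9): P = [1, 3, 5, 8] / [2, 4, 6, 9] / [7];  Q = [1, 2, 6, 7] / [3, 5, 8, 9] / [4]
Final shape: (4, 4, 1).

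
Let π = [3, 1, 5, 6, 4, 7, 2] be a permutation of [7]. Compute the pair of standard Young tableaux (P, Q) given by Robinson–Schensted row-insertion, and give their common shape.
P = [1, 2, 6, 7] / [3, 4] / [5];  Q = [1, 3, 4, 6] / [2, 5] / [7];  common shape = (4, 2, 1)

Row-insert the values π_1, π_2, … into P one at a time, bumping the leftmost entry strictly greater than the inserted value down to the next row. The recording tableau Q records, in position (i, j), the step at which that cell was added to P.
  Insert 3 (step 1): P = [3];  Q = [1]
  Insert 1 (step 2): P = [1] / [3];  Q = [1] / [2]
  Insert 5 (step 3): P = [1, 5] / [3];  Q = [1, 3] / [2]
  Insert 6 (step 4): P = [1, 5, 6] / [3];  Q = [1, 3, 4] / [2]
  Insert 4 (step 5): P = [1, 4, 6] / [3, 5];  Q = [1, 3, 4] / [2, 5]
  Insert 7 (step 6): P = [1, 4, 6, 7] / [3, 5];  Q = [1, 3, 4, 6] / [2, 5]
  Insert 2 (step 7): P = [1, 2, 6, 7] / [3, 4] / [5];  Q = [1, 3, 4, 6] / [2, 5] / [7]
Final shape: (4, 2, 1).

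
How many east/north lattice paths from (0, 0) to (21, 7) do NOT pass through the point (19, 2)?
Number of paths = 1179630

Total paths from (0, 0) to (21, 7): C(28, 21) = 1184040. Paths through (19, 2): (paths (0, 0) → (19, 2)) × (paths (19, 2) → (21, 7)) = C(21, 19) · C(7, 2) = 210 · 21 = 4410. Avoidance count = 1184040 − 4410 = 1179630.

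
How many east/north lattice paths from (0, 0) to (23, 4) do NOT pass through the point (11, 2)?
Number of paths = 10452

Total paths from (0, 0) to (23, 4): C(27, 23) = 17550. Paths through (11, 2): (paths (0, 0) → (11, 2)) × (paths (11, 2) → (23, 4)) = C(13, 11) · C(14, 12) = 78 · 91 = 7098. Avoidance count = 17550 − 7098 = 10452.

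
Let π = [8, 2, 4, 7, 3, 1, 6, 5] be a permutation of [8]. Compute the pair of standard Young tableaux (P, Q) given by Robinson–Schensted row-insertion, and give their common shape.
P = [1, 3, 5] / [2, 6] / [4, 7] / [8];  Q = [1, 3, 4] / [2, 7] / [5, 8] / [6];  common shape = (3, 2, 2, 1)

Row-insert the values π_1, π_2, … into P one at a time, bumping the leftmost entry strictly greater than the inserted value down to the next row. The recording tableau Q records, in position (i, j), the step at which that cell was added to P.
  Insert 8 (step 1): P = [8];  Q = [1]
  Insert 2 (step 2): P = [2] / [8];  Q = [1] / [2]
  Insert 4 (step 3): P = [2, 4] / [8];  Q = [1, 3] / [2]
  Insert 7 (step 4): P = [2, 4, 7] / [8];  Q = [1, 3, 4] / [2]
  Insert 3 (step 5): P = [2, 3, 7] / [4] / [8];  Q = [1, 3, 4] / [2] / [5]
  Insert 1 (step 6): P = [1, 3, 7] / [2] / [4] / [8];  Q = [1, 3, 4] / [2] / [5] / [6]
  Insert 6 (step 7): P = [1, 3, 6] / [2, 7] / [4] / [8];  Q = [1, 3, 4] / [2, 7] / [5] / [6]
  Insert 5 (step 8): P = [1, 3, 5] / [2, 6] / [4, 7] / [8];  Q = [1, 3, 4] / [2, 7] / [5, 8] / [6]
Final shape: (3, 2, 2, 1).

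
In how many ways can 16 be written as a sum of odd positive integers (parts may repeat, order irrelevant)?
p_odd(16) = 32

Partitions of 16 using only odd parts 1, 3, 5, …: 15+1, 13+3, 13+1+1+1, 11+5, 11+3+1+1, 11+1+1+1+1+1, 9+7, 9+5+1+1, 9+3+3+1, 9+3+1+1+1+1, 9+1+1+1+1+1+1+1, 7+7+1+1, 7+5+3+1, 7+5+1+1+1+1, 7+3+3+3, 7+3+3+1+1+1, 7+3+1+1+1+1+1+1, 7+1+1+1+1+1+1+1+1+1, 5+5+5+1, 5+5+3+3, 5+5+3+1+1+1, 5+5+1+1+1+1+1+1, 5+3+3+3+1+1, 5+3+3+1+1+1+1+1, 5+3+1+1+1+1+1+1+1+1, 5+1+1+1+1+1+1+1+1+1+1+1, 3+3+3+3+3+1, 3+3+3+3+1+1+1+1, 3+3+3+1+1+1+1+1+1+1, 3+3+1+1+1+1+1+1+1+1+1+1, … (32 total). There are 32. (Euler: this equals q(16), the number of distinct-part partitions.)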